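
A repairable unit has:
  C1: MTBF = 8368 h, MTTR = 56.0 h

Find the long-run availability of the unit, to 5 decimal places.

0.99335

A(C1) = MTBF/(MTBF+MTTR) = 8368/(8368+56.0) = 0.99335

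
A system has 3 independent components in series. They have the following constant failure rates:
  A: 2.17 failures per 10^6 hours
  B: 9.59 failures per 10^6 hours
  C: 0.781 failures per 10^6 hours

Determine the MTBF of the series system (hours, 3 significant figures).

Series of exponential components: λ_sys = Σ λ_i
λ_sys = 0.00000217 + 0.00000959 + 0.000000781 = 1.2541e-05 /h
MTBF = 1 / λ_sys = 79700 h

79700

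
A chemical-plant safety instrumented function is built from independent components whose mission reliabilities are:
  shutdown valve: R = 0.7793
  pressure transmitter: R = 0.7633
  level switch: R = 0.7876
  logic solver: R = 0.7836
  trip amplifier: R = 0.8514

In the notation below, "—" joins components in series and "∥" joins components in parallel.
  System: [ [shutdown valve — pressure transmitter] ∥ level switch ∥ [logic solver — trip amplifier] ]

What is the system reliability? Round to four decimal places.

Series (shutdown valve and pressure transmitter): 0.779300 × 0.763300 = 0.594840
Series (logic solver and trip amplifier): 0.783600 × 0.851400 = 0.667157
Parallel ([0.594840], level switch, and [0.667157]): 1 − (1 − 0.594840)(1 − 0.787600)(1 − 0.667157) = 0.9714

0.9714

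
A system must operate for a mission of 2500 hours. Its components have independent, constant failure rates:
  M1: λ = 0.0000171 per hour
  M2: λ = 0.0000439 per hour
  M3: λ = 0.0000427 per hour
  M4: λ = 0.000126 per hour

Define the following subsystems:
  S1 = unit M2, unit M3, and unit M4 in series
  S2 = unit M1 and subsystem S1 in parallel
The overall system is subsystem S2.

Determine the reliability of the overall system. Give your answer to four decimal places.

R(M1) = exp(−0.0000171 × 2500) = 0.958151
R(M2) = exp(−0.0000439 × 2500) = 0.896058
R(M3) = exp(−0.0000427 × 2500) = 0.898750
R(M4) = exp(−0.000126 × 2500) = 0.729789
Series (M2, M3, and M4): 0.896058 × 0.898750 × 0.729789 = 0.587723
Parallel (M1 and [0.587723]): 1 − (1 − 0.958151)(1 − 0.587723) = 0.9827

0.9827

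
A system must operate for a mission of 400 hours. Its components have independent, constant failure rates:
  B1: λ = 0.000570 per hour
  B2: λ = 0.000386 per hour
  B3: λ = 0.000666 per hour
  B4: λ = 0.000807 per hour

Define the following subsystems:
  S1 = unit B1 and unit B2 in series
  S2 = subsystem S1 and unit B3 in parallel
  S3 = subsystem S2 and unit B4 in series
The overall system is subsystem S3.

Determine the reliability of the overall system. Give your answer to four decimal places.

0.6703

R(B1) = exp(−0.000570 × 400) = 0.796124
R(B2) = exp(−0.000386 × 400) = 0.856929
R(B3) = exp(−0.000666 × 400) = 0.766133
R(B4) = exp(−0.000807 × 400) = 0.724119
Series (B1 and B2): 0.796124 × 0.856929 = 0.682222
Parallel ([0.682222] and B3): 1 − (1 − 0.682222)(1 − 0.766133) = 0.925682
Series ([0.925682] and B4): 0.925682 × 0.724119 = 0.6703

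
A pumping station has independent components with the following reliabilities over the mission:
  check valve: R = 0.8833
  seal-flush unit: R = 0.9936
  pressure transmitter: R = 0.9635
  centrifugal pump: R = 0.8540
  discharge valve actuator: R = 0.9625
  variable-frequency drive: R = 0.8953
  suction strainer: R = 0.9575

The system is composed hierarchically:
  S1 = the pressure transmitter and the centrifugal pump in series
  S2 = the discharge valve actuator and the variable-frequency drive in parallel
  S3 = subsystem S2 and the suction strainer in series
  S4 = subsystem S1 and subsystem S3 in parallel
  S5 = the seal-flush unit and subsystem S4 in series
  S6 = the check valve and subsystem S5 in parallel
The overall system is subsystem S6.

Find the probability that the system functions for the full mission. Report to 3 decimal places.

Series (pressure transmitter and centrifugal pump): 0.96350 × 0.85400 = 0.82283
Parallel (discharge valve actuator and variable-frequency drive): 1 − (1 − 0.96250)(1 − 0.89530) = 0.99607
Series ([0.99607] and suction strainer): 0.99607 × 0.95750 = 0.95374
Parallel ([0.82283] and [0.95374]): 1 − (1 − 0.82283)(1 − 0.95374) = 0.99180
Series (seal-flush unit and [0.99180]): 0.99360 × 0.99180 = 0.98545
Parallel (check valve and [0.98545]): 1 − (1 − 0.88330)(1 − 0.98545) = 0.998

0.998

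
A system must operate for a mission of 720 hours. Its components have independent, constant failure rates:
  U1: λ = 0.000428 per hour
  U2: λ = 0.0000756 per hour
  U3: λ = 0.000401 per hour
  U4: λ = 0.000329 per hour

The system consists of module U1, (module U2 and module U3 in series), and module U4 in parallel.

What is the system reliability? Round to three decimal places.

R(U1) = exp(−0.000428 × 720) = 0.73480
R(U2) = exp(−0.0000756 × 720) = 0.94702
R(U3) = exp(−0.000401 × 720) = 0.74922
R(U4) = exp(−0.000329 × 720) = 0.78909
Series (U2 and U3): 0.94702 × 0.74922 = 0.70953
Parallel (U1, [0.70953], and U4): 1 − (1 − 0.73480)(1 − 0.70953)(1 − 0.78909) = 0.984

0.984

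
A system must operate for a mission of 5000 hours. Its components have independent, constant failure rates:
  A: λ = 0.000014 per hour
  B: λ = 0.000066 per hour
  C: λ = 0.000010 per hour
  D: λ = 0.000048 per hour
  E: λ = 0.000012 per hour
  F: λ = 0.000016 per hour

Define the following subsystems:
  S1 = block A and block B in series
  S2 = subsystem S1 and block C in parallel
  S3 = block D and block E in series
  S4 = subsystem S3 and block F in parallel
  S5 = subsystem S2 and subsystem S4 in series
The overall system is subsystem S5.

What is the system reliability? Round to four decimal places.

R(A) = exp(−0.000014 × 5000) = 0.932394
R(B) = exp(−0.000066 × 5000) = 0.718924
R(C) = exp(−0.000010 × 5000) = 0.951229
R(D) = exp(−0.000048 × 5000) = 0.786628
R(E) = exp(−0.000012 × 5000) = 0.941765
R(F) = exp(−0.000016 × 5000) = 0.923116
Series (A and B): 0.932394 × 0.718924 = 0.670320
Parallel ([0.670320] and C): 1 − (1 − 0.670320)(1 − 0.951229) = 0.983921
Series (D and E): 0.786628 × 0.941765 = 0.740819
Parallel ([0.740819] and F): 1 − (1 − 0.740819)(1 − 0.923116) = 0.980073
Series ([0.983921] and [0.980073]): 0.983921 × 0.980073 = 0.9643

0.9643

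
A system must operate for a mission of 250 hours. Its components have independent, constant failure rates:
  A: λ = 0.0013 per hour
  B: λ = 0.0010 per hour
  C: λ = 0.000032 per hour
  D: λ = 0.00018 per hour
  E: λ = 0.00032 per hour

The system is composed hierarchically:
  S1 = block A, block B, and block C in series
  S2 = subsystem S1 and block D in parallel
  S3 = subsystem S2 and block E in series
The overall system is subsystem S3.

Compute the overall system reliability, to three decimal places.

R(A) = exp(−0.0013 × 250) = 0.72253
R(B) = exp(−0.0010 × 250) = 0.77880
R(C) = exp(−0.000032 × 250) = 0.99203
R(D) = exp(−0.00018 × 250) = 0.95600
R(E) = exp(−0.00032 × 250) = 0.92312
Series (A, B, and C): 0.72253 × 0.77880 × 0.99203 = 0.55822
Parallel ([0.55822] and D): 1 − (1 − 0.55822)(1 − 0.95600) = 0.98056
Series ([0.98056] and E): 0.98056 × 0.92312 = 0.905

0.905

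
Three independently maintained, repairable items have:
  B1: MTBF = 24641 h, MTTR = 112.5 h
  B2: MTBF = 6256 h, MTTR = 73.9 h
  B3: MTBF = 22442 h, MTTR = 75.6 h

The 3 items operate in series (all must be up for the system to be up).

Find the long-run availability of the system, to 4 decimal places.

A(B1) = MTBF/(MTBF+MTTR) = 24641/(24641+112.5) = 0.995455
A(B2) = MTBF/(MTBF+MTTR) = 6256/(6256+73.9) = 0.988325
A(B3) = MTBF/(MTBF+MTTR) = 22442/(22442+75.6) = 0.996643
Series availability: 0.995455 × 0.988325 × 0.996643 = 0.9805

0.9805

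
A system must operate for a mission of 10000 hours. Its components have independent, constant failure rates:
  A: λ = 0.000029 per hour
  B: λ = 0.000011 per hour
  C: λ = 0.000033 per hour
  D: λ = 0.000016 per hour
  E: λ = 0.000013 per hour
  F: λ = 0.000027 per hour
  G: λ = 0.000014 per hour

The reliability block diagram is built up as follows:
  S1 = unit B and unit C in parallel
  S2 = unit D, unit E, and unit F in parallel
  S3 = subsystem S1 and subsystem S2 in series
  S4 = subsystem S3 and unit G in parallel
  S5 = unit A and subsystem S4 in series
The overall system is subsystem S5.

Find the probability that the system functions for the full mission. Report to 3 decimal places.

R(A) = exp(−0.000029 × 10000) = 0.74826
R(B) = exp(−0.000011 × 10000) = 0.89583
R(C) = exp(−0.000033 × 10000) = 0.71892
R(D) = exp(−0.000016 × 10000) = 0.85214
R(E) = exp(−0.000013 × 10000) = 0.87810
R(F) = exp(−0.000027 × 10000) = 0.76338
R(G) = exp(−0.000014 × 10000) = 0.86936
Parallel (B and C): 1 − (1 − 0.89583)(1 − 0.71892) = 0.97072
Parallel (D, E, and F): 1 − (1 − 0.85214)(1 − 0.87810)(1 − 0.76338) = 0.99574
Series ([0.97072] and [0.99574]): 0.97072 × 0.99574 = 0.96658
Parallel ([0.96658] and G): 1 − (1 − 0.96658)(1 − 0.86936) = 0.99563
Series (A and [0.99563]): 0.74826 × 0.99563 = 0.745

0.745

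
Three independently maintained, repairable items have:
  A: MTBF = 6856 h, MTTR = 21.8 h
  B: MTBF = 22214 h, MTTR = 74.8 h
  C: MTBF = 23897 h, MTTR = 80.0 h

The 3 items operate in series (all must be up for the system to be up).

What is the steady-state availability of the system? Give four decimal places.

0.9902

A(A) = MTBF/(MTBF+MTTR) = 6856/(6856+21.8) = 0.996830
A(B) = MTBF/(MTBF+MTTR) = 22214/(22214+74.8) = 0.996644
A(C) = MTBF/(MTBF+MTTR) = 23897/(23897+80.0) = 0.996663
Series availability: 0.996830 × 0.996644 × 0.996663 = 0.9902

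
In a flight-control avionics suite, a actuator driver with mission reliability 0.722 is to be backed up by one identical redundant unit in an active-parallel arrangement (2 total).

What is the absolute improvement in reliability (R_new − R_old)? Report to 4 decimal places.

0.2007

R_before = 0.722
R_after = 1 − (1 − 0.722)^2 = 0.9227
ΔR = 0.9227 − 0.722 = 0.2007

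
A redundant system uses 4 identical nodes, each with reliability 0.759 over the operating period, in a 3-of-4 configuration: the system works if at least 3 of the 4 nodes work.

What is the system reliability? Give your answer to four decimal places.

R = Σ_{i=3}^{4} C(4,i) p^i (1−p)^{4−i} with p = 0.759
C(4,3)·0.759^3·0.241^1 = 0.421505
C(4,4)·0.759^4·0.241^0 = 0.331869
Sum = 0.7534

0.7534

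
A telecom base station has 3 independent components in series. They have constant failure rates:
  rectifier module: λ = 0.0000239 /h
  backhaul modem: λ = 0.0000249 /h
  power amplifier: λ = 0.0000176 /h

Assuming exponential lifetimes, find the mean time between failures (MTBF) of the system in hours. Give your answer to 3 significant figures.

Series of exponential components: λ_sys = Σ λ_i
λ_sys = 0.0000239 + 0.0000249 + 0.0000176 = 6.6400e-05 /h
MTBF = 1 / λ_sys = 15100 h

15100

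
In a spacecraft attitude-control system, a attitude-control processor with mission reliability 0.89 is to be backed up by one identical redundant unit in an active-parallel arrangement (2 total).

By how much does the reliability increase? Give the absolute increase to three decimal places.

R_before = 0.89
R_after = 1 − (1 − 0.89)^2 = 0.988
ΔR = 0.988 − 0.89 = 0.098

0.098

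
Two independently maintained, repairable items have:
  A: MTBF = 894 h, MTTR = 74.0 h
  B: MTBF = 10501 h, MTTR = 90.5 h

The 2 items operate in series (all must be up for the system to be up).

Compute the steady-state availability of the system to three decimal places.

0.916

A(A) = MTBF/(MTBF+MTTR) = 894/(894+74.0) = 0.923554
A(B) = MTBF/(MTBF+MTTR) = 10501/(10501+90.5) = 0.991455
Series availability: 0.923554 × 0.991455 = 0.916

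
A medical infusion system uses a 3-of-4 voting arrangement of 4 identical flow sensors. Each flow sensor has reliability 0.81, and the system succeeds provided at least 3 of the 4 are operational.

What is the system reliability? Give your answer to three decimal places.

R = Σ_{i=3}^{4} C(4,i) p^i (1−p)^{4−i} with p = 0.81
C(4,3)·0.81^3·0.19^1 = 0.40390
C(4,4)·0.81^4·0.19^0 = 0.43047
Sum = 0.834

0.834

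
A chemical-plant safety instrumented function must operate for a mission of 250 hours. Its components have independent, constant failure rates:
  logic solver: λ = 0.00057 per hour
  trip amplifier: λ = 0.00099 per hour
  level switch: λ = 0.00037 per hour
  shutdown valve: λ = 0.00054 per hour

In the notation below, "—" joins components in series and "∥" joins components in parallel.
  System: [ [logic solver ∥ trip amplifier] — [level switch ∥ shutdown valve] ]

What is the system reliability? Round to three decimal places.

R(logic solver) = exp(−0.00057 × 250) = 0.86719
R(trip amplifier) = exp(−0.00099 × 250) = 0.78075
R(level switch) = exp(−0.00037 × 250) = 0.91165
R(shutdown valve) = exp(−0.00054 × 250) = 0.87372
Parallel (logic solver and trip amplifier): 1 − (1 − 0.86719)(1 − 0.78075) = 0.97088
Parallel (level switch and shutdown valve): 1 − (1 − 0.91165)(1 − 0.87372) = 0.98884
Series ([0.97088] and [0.98884]): 0.97088 × 0.98884 = 0.960

0.960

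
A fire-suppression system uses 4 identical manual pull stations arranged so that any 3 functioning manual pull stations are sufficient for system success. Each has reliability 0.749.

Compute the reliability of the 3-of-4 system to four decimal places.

0.7366

R = Σ_{i=3}^{4} C(4,i) p^i (1−p)^{4−i} with p = 0.749
C(4,3)·0.749^3·0.251^1 = 0.421871
C(4,4)·0.749^4·0.251^0 = 0.314722
Sum = 0.7366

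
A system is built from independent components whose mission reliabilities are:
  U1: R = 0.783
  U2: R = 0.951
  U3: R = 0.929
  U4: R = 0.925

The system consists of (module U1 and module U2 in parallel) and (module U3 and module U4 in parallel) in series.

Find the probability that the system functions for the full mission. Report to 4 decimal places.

0.9841

Parallel (U1 and U2): 1 − (1 − 0.783000)(1 − 0.951000) = 0.989367
Parallel (U3 and U4): 1 − (1 − 0.929000)(1 − 0.925000) = 0.994675
Series ([0.989367] and [0.994675]): 0.989367 × 0.994675 = 0.9841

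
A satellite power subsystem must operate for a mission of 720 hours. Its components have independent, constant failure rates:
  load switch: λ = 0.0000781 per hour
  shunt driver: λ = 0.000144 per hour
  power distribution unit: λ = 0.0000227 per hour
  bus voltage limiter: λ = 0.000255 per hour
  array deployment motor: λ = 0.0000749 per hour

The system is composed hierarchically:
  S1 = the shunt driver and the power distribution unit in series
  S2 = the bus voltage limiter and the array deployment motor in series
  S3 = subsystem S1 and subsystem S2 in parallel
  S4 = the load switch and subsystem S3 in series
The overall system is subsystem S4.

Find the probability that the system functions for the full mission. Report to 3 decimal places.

R(load switch) = exp(−0.0000781 × 720) = 0.94532
R(shunt driver) = exp(−0.000144 × 720) = 0.90151
R(power distribution unit) = exp(−0.0000227 × 720) = 0.98379
R(bus voltage limiter) = exp(−0.000255 × 720) = 0.83227
R(array deployment motor) = exp(−0.0000749 × 720) = 0.94750
Series (shunt driver and power distribution unit): 0.90151 × 0.98379 = 0.88690
Series (bus voltage limiter and array deployment motor): 0.83227 × 0.94750 = 0.78858
Parallel ([0.88690] and [0.78858]): 1 − (1 − 0.88690)(1 − 0.78858) = 0.97609
Series (load switch and [0.97609]): 0.94532 × 0.97609 = 0.923

0.923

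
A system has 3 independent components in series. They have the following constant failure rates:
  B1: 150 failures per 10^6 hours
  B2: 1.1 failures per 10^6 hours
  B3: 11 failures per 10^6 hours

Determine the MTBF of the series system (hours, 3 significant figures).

Series of exponential components: λ_sys = Σ λ_i
λ_sys = 0.00015 + 0.0000011 + 0.000011 = 1.6210e-04 /h
MTBF = 1 / λ_sys = 6170 h

6170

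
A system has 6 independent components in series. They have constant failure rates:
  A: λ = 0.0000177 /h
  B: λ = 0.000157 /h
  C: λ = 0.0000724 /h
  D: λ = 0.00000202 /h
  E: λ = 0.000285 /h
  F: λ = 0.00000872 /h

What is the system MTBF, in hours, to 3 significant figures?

Series of exponential components: λ_sys = Σ λ_i
λ_sys = 0.0000177 + 0.000157 + 0.0000724 + 0.00000202 + 0.000285 + 0.00000872 = 5.4284e-04 /h
MTBF = 1 / λ_sys = 1840 h

1840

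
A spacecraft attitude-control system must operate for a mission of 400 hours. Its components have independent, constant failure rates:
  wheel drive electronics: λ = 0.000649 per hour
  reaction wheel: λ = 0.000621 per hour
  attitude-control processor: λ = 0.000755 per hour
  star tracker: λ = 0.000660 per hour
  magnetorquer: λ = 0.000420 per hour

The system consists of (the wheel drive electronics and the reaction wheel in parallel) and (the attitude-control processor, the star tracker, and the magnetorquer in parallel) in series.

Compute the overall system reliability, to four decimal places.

R(wheel drive electronics) = exp(−0.000649 × 400) = 0.771360
R(reaction wheel) = exp(−0.000621 × 400) = 0.780048
R(attitude-control processor) = exp(−0.000755 × 400) = 0.739338
R(star tracker) = exp(−0.000660 × 400) = 0.767974
R(magnetorquer) = exp(−0.000420 × 400) = 0.845354
Parallel (wheel drive electronics and reaction wheel): 1 − (1 − 0.771360)(1 − 0.780048) = 0.949710
Parallel (attitude-control processor, star tracker, and magnetorquer): 1 − (1 − 0.739338)(1 − 0.767974)(1 − 0.845354) = 0.990647
Series ([0.949710] and [0.990647]): 0.949710 × 0.990647 = 0.9408

0.9408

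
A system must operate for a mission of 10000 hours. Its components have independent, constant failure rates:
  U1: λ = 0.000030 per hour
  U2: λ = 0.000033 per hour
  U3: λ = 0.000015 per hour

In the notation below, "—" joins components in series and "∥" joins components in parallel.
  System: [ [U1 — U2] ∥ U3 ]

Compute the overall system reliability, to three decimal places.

R(U1) = exp(−0.000030 × 10000) = 0.74082
R(U2) = exp(−0.000033 × 10000) = 0.71892
R(U3) = exp(−0.000015 × 10000) = 0.86071
Series (U1 and U2): 0.74082 × 0.71892 = 0.53259
Parallel ([0.53259] and U3): 1 − (1 − 0.53259)(1 − 0.86071) = 0.935

0.935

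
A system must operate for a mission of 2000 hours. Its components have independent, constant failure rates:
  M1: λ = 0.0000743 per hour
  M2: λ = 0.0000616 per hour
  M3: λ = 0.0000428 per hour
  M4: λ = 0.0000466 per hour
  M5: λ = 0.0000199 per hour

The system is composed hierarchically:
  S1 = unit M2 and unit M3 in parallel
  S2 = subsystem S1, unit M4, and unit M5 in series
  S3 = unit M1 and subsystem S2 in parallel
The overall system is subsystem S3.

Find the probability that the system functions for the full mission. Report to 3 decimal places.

0.982

R(M1) = exp(−0.0000743 × 2000) = 0.86191
R(M2) = exp(−0.0000616 × 2000) = 0.88409
R(M3) = exp(−0.0000428 × 2000) = 0.91796
R(M4) = exp(−0.0000466 × 2000) = 0.91101
R(M5) = exp(−0.0000199 × 2000) = 0.96098
Parallel (M2 and M3): 1 − (1 − 0.88409)(1 − 0.91796) = 0.99049
Series ([0.99049], M4, and M5): 0.99049 × 0.91101 × 0.96098 = 0.86714
Parallel (M1 and [0.86714]): 1 − (1 − 0.86191)(1 − 0.86714) = 0.982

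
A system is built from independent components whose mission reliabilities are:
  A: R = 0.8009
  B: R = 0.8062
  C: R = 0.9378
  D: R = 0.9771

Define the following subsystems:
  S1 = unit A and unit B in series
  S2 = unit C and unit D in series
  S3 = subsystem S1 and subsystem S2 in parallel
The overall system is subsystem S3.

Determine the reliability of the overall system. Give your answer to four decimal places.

0.9704

Series (A and B): 0.800900 × 0.806200 = 0.645686
Series (C and D): 0.937800 × 0.977100 = 0.916324
Parallel ([0.645686] and [0.916324]): 1 − (1 − 0.645686)(1 − 0.916324) = 0.9704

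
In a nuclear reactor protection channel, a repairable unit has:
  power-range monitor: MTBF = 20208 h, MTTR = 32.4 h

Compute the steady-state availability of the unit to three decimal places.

0.998

A(power-range monitor) = MTBF/(MTBF+MTTR) = 20208/(20208+32.4) = 0.998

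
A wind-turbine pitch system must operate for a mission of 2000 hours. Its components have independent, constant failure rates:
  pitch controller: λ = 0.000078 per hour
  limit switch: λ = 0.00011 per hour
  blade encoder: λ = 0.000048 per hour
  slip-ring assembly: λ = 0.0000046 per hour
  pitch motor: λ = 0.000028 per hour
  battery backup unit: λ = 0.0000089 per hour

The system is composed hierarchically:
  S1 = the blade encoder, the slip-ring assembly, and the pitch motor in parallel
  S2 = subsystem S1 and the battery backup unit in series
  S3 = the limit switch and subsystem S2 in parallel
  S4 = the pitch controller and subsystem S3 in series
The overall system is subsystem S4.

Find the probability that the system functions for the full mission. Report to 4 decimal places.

0.8526

R(pitch controller) = exp(−0.000078 × 2000) = 0.855559
R(limit switch) = exp(−0.00011 × 2000) = 0.802519
R(blade encoder) = exp(−0.000048 × 2000) = 0.908464
R(slip-ring assembly) = exp(−0.0000046 × 2000) = 0.990842
R(pitch motor) = exp(−0.000028 × 2000) = 0.945539
R(battery backup unit) = exp(−0.0000089 × 2000) = 0.982357
Parallel (blade encoder, slip-ring assembly, and pitch motor): 1 − (1 − 0.908464)(1 − 0.990842)(1 − 0.945539) = 0.999954
Series ([0.999954] and battery backup unit): 0.999954 × 0.982357 = 0.982312
Parallel (limit switch and [0.982312]): 1 − (1 − 0.802519)(1 − 0.982312) = 0.996507
Series (pitch controller and [0.996507]): 0.855559 × 0.996507 = 0.8526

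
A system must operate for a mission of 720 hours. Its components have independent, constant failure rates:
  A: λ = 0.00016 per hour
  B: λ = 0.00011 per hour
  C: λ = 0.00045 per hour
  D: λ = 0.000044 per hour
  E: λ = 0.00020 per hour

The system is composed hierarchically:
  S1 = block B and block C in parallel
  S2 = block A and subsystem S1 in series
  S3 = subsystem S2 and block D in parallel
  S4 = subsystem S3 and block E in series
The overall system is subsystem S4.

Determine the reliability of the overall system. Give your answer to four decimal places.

R(A) = exp(−0.00016 × 720) = 0.891188
R(B) = exp(−0.00011 × 720) = 0.923855
R(C) = exp(−0.00045 × 720) = 0.723250
R(D) = exp(−0.000044 × 720) = 0.968817
R(E) = exp(−0.00020 × 720) = 0.865888
Parallel (B and C): 1 − (1 − 0.923855)(1 − 0.723250) = 0.978927
Series (A and [0.978927]): 0.891188 × 0.978927 = 0.872408
Parallel ([0.872408] and D): 1 − (1 − 0.872408)(1 − 0.968817) = 0.996021
Series ([0.996021] and E): 0.996021 × 0.865888 = 0.8624

0.8624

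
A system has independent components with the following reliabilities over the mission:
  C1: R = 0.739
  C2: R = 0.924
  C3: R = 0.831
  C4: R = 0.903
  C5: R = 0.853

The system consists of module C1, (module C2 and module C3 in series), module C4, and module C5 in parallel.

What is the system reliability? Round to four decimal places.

Series (C2 and C3): 0.924000 × 0.831000 = 0.767844
Parallel (C1, [0.767844], C4, and C5): 1 − (1 − 0.739000)(1 − 0.767844)(1 − 0.903000)(1 − 0.853000) = 0.9991

0.9991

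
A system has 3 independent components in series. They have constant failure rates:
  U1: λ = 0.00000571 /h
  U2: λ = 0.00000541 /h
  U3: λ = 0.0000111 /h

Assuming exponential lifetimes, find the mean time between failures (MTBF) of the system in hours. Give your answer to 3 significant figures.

45000

Series of exponential components: λ_sys = Σ λ_i
λ_sys = 0.00000571 + 0.00000541 + 0.0000111 = 2.2220e-05 /h
MTBF = 1 / λ_sys = 45000 h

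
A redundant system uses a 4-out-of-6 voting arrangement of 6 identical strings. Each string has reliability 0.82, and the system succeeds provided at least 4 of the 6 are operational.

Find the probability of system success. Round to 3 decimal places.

0.924

R = Σ_{i=4}^{6} C(6,i) p^i (1−p)^{6−i} with p = 0.82
C(6,4)·0.82^4·0.18^2 = 0.21973
C(6,5)·0.82^5·0.18^1 = 0.40040
C(6,6)·0.82^6·0.18^0 = 0.30401
Sum = 0.924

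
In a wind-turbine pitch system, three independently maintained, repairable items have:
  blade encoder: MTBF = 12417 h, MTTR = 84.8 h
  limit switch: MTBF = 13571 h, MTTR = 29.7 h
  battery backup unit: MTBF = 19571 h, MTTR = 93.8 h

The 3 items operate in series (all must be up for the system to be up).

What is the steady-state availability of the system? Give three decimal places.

A(blade encoder) = MTBF/(MTBF+MTTR) = 12417/(12417+84.8) = 0.993217
A(limit switch) = MTBF/(MTBF+MTTR) = 13571/(13571+29.7) = 0.997816
A(battery backup unit) = MTBF/(MTBF+MTTR) = 19571/(19571+93.8) = 0.995230
Series availability: 0.993217 × 0.997816 × 0.995230 = 0.986

0.986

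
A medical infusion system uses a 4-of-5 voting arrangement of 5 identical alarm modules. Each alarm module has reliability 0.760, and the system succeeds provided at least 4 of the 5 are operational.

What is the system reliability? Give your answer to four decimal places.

R = Σ_{i=4}^{5} C(5,i) p^i (1−p)^{5−i} with p = 0.760
C(5,4)·0.760^4·0.240^1 = 0.400346
C(5,5)·0.760^5·0.240^0 = 0.253553
Sum = 0.6539

0.6539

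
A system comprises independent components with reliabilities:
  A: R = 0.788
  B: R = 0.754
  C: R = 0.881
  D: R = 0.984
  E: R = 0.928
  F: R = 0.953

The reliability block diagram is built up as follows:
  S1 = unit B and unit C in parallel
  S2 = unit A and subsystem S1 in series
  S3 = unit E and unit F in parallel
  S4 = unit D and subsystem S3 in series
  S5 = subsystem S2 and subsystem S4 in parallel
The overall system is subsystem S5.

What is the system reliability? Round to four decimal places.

0.9955

Parallel (B and C): 1 − (1 − 0.754000)(1 − 0.881000) = 0.970726
Series (A and [0.970726]): 0.788000 × 0.970726 = 0.764932
Parallel (E and F): 1 − (1 − 0.928000)(1 − 0.953000) = 0.996616
Series (D and [0.996616]): 0.984000 × 0.996616 = 0.980670
Parallel ([0.764932] and [0.980670]): 1 − (1 − 0.764932)(1 − 0.980670) = 0.9955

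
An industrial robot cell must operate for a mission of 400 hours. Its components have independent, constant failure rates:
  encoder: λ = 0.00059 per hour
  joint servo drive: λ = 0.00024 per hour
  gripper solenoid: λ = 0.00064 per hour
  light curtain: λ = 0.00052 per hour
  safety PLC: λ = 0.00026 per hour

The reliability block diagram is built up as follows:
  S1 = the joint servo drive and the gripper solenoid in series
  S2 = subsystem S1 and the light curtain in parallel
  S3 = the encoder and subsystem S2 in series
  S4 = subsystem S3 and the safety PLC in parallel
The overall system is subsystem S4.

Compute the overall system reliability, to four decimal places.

0.9749

R(encoder) = exp(−0.00059 × 400) = 0.789781
R(joint servo drive) = exp(−0.00024 × 400) = 0.908464
R(gripper solenoid) = exp(−0.00064 × 400) = 0.774142
R(light curtain) = exp(−0.00052 × 400) = 0.812207
R(safety PLC) = exp(−0.00026 × 400) = 0.901225
Series (joint servo drive and gripper solenoid): 0.908464 × 0.774142 = 0.703280
Parallel ([0.703280] and light curtain): 1 − (1 − 0.703280)(1 − 0.812207) = 0.944278
Series (encoder and [0.944278]): 0.789781 × 0.944278 = 0.745773
Parallel ([0.745773] and safety PLC): 1 − (1 − 0.745773)(1 − 0.901225) = 0.9749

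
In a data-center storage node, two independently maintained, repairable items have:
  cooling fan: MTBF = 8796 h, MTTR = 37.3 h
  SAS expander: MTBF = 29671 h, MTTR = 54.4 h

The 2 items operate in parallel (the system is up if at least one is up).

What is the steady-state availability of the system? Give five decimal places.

A(cooling fan) = MTBF/(MTBF+MTTR) = 8796/(8796+37.3) = 0.995777
A(SAS expander) = MTBF/(MTBF+MTTR) = 29671/(29671+54.4) = 0.998170
Parallel availability: 1 − (1 − 0.995777)(1 − 0.998170) = 0.99999

0.99999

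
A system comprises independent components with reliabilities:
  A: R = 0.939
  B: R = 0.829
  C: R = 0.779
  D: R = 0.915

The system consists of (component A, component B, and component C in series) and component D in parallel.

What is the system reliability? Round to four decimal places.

Series (A, B, and C): 0.939000 × 0.829000 × 0.779000 = 0.606398
Parallel ([0.606398] and D): 1 − (1 − 0.606398)(1 − 0.915000) = 0.9665

0.9665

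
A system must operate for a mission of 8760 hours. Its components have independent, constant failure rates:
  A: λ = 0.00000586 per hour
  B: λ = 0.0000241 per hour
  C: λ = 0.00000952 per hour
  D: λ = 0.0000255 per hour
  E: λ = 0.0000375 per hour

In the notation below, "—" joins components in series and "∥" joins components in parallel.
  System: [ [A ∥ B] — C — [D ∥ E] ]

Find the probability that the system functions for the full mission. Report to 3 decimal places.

R(A) = exp(−0.00000586 × 8760) = 0.94996
R(B) = exp(−0.0000241 × 8760) = 0.80968
R(C) = exp(−0.00000952 × 8760) = 0.91999
R(D) = exp(−0.0000255 × 8760) = 0.79981
R(E) = exp(−0.0000375 × 8760) = 0.72000
Parallel (A and B): 1 − (1 − 0.94996)(1 − 0.80968) = 0.99048
Parallel (D and E): 1 − (1 − 0.79981)(1 − 0.72000) = 0.94395
Series ([0.99048], C, and [0.94395]): 0.99048 × 0.91999 × 0.94395 = 0.860

0.860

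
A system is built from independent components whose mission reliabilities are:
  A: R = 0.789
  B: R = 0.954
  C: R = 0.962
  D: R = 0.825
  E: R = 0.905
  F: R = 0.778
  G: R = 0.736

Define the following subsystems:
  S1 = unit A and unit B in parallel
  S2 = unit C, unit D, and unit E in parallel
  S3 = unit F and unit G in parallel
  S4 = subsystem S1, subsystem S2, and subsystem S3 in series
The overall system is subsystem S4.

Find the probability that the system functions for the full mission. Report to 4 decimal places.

Parallel (A and B): 1 − (1 − 0.789000)(1 − 0.954000) = 0.990294
Parallel (C, D, and E): 1 − (1 − 0.962000)(1 − 0.825000)(1 − 0.905000) = 0.999368
Parallel (F and G): 1 − (1 − 0.778000)(1 − 0.736000) = 0.941392
Series ([0.990294], [0.999368], and [0.941392]): 0.990294 × 0.999368 × 0.941392 = 0.9317

0.9317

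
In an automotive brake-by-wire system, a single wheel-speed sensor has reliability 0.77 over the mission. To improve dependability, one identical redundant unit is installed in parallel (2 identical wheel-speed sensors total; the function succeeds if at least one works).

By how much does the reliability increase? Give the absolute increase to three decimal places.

0.177

R_before = 0.77
R_after = 1 − (1 − 0.77)^2 = 0.947
ΔR = 0.947 − 0.77 = 0.177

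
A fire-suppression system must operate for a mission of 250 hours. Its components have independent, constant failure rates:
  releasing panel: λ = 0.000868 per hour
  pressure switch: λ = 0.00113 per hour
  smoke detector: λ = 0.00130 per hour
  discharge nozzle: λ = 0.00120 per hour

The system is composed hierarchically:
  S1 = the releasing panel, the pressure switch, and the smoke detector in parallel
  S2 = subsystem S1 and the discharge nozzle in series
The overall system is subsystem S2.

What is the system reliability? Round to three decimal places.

R(releasing panel) = exp(−0.000868 × 250) = 0.80493
R(pressure switch) = exp(−0.00113 × 250) = 0.75390
R(smoke detector) = exp(−0.00130 × 250) = 0.72253
R(discharge nozzle) = exp(−0.00120 × 250) = 0.74082
Parallel (releasing panel, pressure switch, and smoke detector): 1 − (1 − 0.80493)(1 − 0.75390)(1 − 0.72253) = 0.98668
Series ([0.98668] and discharge nozzle): 0.98668 × 0.74082 = 0.731

0.731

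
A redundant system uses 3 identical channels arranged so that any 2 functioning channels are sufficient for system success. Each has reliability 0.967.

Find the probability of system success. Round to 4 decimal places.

R = Σ_{i=2}^{3} C(3,i) p^i (1−p)^{3−i} with p = 0.967
C(3,2)·0.967^2·0.033^1 = 0.092574
C(3,3)·0.967^3·0.033^0 = 0.904231
Sum = 0.9968

0.9968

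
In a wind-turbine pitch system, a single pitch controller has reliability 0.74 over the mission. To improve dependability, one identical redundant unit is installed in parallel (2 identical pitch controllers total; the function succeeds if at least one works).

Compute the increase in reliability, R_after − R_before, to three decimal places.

R_before = 0.74
R_after = 1 − (1 − 0.74)^2 = 0.932
ΔR = 0.932 − 0.74 = 0.192

0.192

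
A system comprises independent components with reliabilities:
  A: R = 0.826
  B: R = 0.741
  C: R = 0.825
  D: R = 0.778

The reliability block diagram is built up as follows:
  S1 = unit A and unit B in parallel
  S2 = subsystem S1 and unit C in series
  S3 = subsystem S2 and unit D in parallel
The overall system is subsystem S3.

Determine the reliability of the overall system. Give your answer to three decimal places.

0.953

Parallel (A and B): 1 − (1 − 0.82600)(1 − 0.74100) = 0.95493
Series ([0.95493] and C): 0.95493 × 0.82500 = 0.78782
Parallel ([0.78782] and D): 1 − (1 − 0.78782)(1 − 0.77800) = 0.953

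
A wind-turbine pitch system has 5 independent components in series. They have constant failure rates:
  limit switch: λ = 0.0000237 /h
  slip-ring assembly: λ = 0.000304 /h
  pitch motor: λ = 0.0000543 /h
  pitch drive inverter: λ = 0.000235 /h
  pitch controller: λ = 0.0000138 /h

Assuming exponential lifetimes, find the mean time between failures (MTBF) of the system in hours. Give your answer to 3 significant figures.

Series of exponential components: λ_sys = Σ λ_i
λ_sys = 0.0000237 + 0.000304 + 0.0000543 + 0.000235 + 0.0000138 = 6.3080e-04 /h
MTBF = 1 / λ_sys = 1590 h

1590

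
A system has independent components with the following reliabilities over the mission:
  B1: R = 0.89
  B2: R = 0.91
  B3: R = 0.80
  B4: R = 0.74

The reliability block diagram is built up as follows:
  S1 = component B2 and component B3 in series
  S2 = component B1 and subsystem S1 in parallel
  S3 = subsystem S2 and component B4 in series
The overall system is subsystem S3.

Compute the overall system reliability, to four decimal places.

Series (B2 and B3): 0.910000 × 0.800000 = 0.728000
Parallel (B1 and [0.728000]): 1 − (1 − 0.890000)(1 − 0.728000) = 0.970080
Series ([0.970080] and B4): 0.970080 × 0.740000 = 0.7179

0.7179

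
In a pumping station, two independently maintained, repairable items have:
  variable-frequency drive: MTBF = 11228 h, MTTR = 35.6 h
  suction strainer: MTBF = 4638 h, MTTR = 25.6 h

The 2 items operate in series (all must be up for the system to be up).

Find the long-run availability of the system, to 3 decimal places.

0.991

A(variable-frequency drive) = MTBF/(MTBF+MTTR) = 11228/(11228+35.6) = 0.996839
A(suction strainer) = MTBF/(MTBF+MTTR) = 4638/(4638+25.6) = 0.994511
Series availability: 0.996839 × 0.994511 = 0.991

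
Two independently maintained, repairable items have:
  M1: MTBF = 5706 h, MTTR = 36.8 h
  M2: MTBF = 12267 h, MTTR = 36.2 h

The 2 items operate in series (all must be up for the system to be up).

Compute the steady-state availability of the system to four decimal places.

0.9907

A(M1) = MTBF/(MTBF+MTTR) = 5706/(5706+36.8) = 0.993592
A(M2) = MTBF/(MTBF+MTTR) = 12267/(12267+36.2) = 0.997058
Series availability: 0.993592 × 0.997058 = 0.9907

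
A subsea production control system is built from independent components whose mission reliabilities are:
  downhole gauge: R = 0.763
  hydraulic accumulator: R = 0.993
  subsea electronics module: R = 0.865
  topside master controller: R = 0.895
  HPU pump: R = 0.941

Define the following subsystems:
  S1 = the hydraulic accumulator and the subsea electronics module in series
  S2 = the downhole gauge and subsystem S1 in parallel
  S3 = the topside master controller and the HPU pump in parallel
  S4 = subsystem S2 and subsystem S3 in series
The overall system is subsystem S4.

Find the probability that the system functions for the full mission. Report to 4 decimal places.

0.9606

Series (hydraulic accumulator and subsea electronics module): 0.993000 × 0.865000 = 0.858945
Parallel (downhole gauge and [0.858945]): 1 − (1 − 0.763000)(1 − 0.858945) = 0.966570
Parallel (topside master controller and HPU pump): 1 − (1 − 0.895000)(1 − 0.941000) = 0.993805
Series ([0.966570] and [0.993805]): 0.966570 × 0.993805 = 0.9606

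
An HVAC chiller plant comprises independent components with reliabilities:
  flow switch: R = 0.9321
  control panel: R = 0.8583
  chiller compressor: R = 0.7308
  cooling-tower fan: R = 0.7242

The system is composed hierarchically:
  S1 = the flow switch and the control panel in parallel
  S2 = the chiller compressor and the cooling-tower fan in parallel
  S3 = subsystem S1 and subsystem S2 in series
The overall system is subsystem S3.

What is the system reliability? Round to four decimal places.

0.9168

Parallel (flow switch and control panel): 1 − (1 − 0.932100)(1 − 0.858300) = 0.990379
Parallel (chiller compressor and cooling-tower fan): 1 − (1 − 0.730800)(1 − 0.724200) = 0.925755
Series ([0.990379] and [0.925755]): 0.990379 × 0.925755 = 0.9168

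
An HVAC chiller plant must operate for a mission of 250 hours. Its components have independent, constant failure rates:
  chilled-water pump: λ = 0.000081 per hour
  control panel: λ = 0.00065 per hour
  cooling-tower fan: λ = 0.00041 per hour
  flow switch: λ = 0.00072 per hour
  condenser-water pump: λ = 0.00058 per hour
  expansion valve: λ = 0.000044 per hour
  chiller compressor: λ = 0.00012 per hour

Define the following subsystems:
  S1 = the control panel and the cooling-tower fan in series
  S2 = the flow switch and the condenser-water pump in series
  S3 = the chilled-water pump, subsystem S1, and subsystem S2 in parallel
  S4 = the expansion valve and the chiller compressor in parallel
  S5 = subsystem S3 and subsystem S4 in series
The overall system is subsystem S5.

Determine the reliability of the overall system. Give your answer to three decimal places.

R(chilled-water pump) = exp(−0.000081 × 250) = 0.97995
R(control panel) = exp(−0.00065 × 250) = 0.85002
R(cooling-tower fan) = exp(−0.00041 × 250) = 0.90258
R(flow switch) = exp(−0.00072 × 250) = 0.83527
R(condenser-water pump) = exp(−0.00058 × 250) = 0.86502
R(expansion valve) = exp(−0.000044 × 250) = 0.98906
R(chiller compressor) = exp(−0.00012 × 250) = 0.97045
Series (control panel and cooling-tower fan): 0.85002 × 0.90258 = 0.76721
Series (flow switch and condenser-water pump): 0.83527 × 0.86502 = 0.72253
Parallel (chilled-water pump, [0.76721], and [0.72253]): 1 − (1 − 0.97995)(1 − 0.76721)(1 − 0.72253) = 0.99870
Parallel (expansion valve and chiller compressor): 1 − (1 − 0.98906)(1 − 0.97045) = 0.99968
Series ([0.99870] and [0.99968]): 0.99870 × 0.99968 = 0.998

0.998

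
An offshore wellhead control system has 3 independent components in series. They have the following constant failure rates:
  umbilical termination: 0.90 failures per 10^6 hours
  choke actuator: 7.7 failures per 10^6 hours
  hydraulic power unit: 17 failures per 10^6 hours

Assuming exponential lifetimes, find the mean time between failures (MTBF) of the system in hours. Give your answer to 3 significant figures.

Series of exponential components: λ_sys = Σ λ_i
λ_sys = 0.00000090 + 0.0000077 + 0.000017 = 2.5600e-05 /h
MTBF = 1 / λ_sys = 39100 h

39100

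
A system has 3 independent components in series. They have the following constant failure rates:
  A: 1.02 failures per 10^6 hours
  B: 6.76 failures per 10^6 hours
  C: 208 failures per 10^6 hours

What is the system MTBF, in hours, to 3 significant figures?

Series of exponential components: λ_sys = Σ λ_i
λ_sys = 0.00000102 + 0.00000676 + 0.000208 = 2.1578e-04 /h
MTBF = 1 / λ_sys = 4630 h

4630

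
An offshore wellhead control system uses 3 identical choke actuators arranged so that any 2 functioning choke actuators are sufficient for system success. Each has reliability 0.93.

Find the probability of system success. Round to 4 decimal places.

0.9860

R = Σ_{i=2}^{3} C(3,i) p^i (1−p)^{3−i} with p = 0.93
C(3,2)·0.93^2·0.07^1 = 0.181629
C(3,3)·0.93^3·0.07^0 = 0.804357
Sum = 0.9860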